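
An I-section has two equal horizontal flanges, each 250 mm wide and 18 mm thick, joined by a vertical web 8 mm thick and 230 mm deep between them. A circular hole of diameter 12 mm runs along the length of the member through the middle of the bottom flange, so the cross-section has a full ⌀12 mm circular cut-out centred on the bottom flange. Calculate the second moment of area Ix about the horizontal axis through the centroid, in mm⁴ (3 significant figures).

Decompose the section into non-overlapping parts with the origin at the bottom-left of its bounding rectangle.
Bottom flange: 250 × 18, A = 4 500 mm², y = 9 mm, Ī = 121 500 mm⁴.
Web: 8 × 230, A = 1 840 mm², y = 133 mm, Ī = 8 111 333 mm⁴.
Top flange: 250 × 18, A = 4 500 mm², y = 257 mm, Ī = 121 500 mm⁴.
Hole (subtracted): ⌀12, A = 113.1 mm², y = 9 mm, Ī = 1017.9 mm⁴.
Centroid: ȳ = ΣA·y / ΣA = 134.31 mm.
Transfer each piece to the horizontal axis through the centroid using Ī + A·d² with d = y − 134.31:
  bottom flange: d = -125.31 mm → contributes +70 780 220 mm⁴
  web: d = -1.3074 mm → contributes +8 114 478 mm⁴
  top flange: d = 122.69 mm → contributes +67 862 163 mm⁴
  hole: d = -125.31 mm → contributes −1 776 865 mm⁴
Total I = 144 979 996 mm⁴.

Ix ≈ 1.45 × 10⁸ mm⁴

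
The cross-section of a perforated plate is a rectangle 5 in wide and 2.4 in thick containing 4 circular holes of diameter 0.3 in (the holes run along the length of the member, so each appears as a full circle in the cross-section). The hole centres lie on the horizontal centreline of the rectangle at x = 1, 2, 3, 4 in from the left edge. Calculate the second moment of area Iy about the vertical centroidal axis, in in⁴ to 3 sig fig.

Split into non-overlapping primitives; take the origin at the lower-left of the bounding box.
Plate: 5 × 2.4, A = 12 in², x = 2.5 in, Ī = 25 in⁴.
Hole 1 (subtracted): ⌀0.3, A = 0.070686 in², x = 1 in, Ī = 0.00039761 in⁴.
Hole 2 (subtracted): ⌀0.3, A = 0.070686 in², x = 2 in, Ī = 0.00039761 in⁴.
Hole 3 (subtracted): ⌀0.3, A = 0.070686 in², x = 3 in, Ī = 0.00039761 in⁴.
Hole 4 (subtracted): ⌀0.3, A = 0.070686 in², x = 4 in, Ī = 0.00039761 in⁴.
By symmetry the centroid is at mid-width, x̄ = 2.5 in.
Transfer each piece to the vertical centroidal axis using Ī + A·d² with d = x − 2.5:
  plate: d = 0 in → contributes +25 in⁴
  hole 1: d = -1.5 in → contributes −0.15944 in⁴
  hole 2: d = -0.5 in → contributes −0.018069 in⁴
  hole 3: d = 0.5 in → contributes −0.018069 in⁴
  hole 4: d = 1.5 in → contributes −0.15944 in⁴
Total I = 24.645 in⁴.

Iy ≈ 24.6 in⁴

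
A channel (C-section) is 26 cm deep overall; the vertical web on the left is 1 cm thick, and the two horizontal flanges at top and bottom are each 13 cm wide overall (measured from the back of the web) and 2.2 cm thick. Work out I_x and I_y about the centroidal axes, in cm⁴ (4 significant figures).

Split into non-overlapping primitives; take the origin at the lower-left of the bounding box.
Web: 1 × 26, A = 26 cm², y = 13 cm, Ī = 1464.67 cm⁴.
Top flange (beyond web): 12 × 2.2, A = 26.4 cm², y = 24.9 cm, Ī = 10.648 cm⁴.
Bottom flange (beyond web): 12 × 2.2, A = 26.4 cm², y = 1.1 cm, Ī = 10.648 cm⁴.
By symmetry the centroid is at mid-height, ȳ = 13 cm.
Transfer each piece to the centroidal x-axis using Ī + A·d² with d = y − 13:
  web: d = 0 cm → contributes +1464.67 cm⁴
  top flange (beyond web): d = 11.9 cm → contributes +3749.15 cm⁴
  bottom flange (beyond web): d = -11.9 cm → contributes +3749.15 cm⁴
Total I = 8962.97 cm⁴.
For the y-axis: x̄ = 4.85533 cm.
Repeating about the centroidal y-axis gives I_y = 1371.82 cm⁴.

I_x ≈ 8963 cm⁴, I_y ≈ 1372 cm⁴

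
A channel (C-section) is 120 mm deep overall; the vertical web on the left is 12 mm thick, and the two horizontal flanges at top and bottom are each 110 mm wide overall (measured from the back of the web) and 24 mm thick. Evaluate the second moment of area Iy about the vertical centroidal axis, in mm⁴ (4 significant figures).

Decompose the section into non-overlapping parts with the origin at the bottom-left of its bounding rectangle.
Web: 12 × 120, A = 1 440 mm², x = 6 mm, Ī = 17 280 mm⁴.
Top flange (beyond web): 98 × 24, A = 2 352 mm², x = 61 mm, Ī = 1 882 384 mm⁴.
Bottom flange (beyond web): 98 × 24, A = 2 352 mm², x = 61 mm, Ī = 1 882 384 mm⁴.
Centroid: x̄ = ΣA·x / ΣA = 48.1094 mm.
Transfer each piece to the vertical centroidal axis using Ī + A·d² with d = x − 48.1094:
  web: d = -42.1094 mm → contributes +2 570 687 mm⁴
  top flange (beyond web): d = 12.8906 mm → contributes +2 273 212 mm⁴
  bottom flange (beyond web): d = 12.8906 mm → contributes +2 273 212 mm⁴
Total I = 7 117 111 mm⁴.

Iy ≈ 7.117 × 10⁶ mm⁴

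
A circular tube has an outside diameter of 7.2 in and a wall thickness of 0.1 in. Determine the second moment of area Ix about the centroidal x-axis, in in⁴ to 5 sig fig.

Break the section into simple shapes (no overlaps), measuring from the bottom-left corner of the bounding box.
Outer circle: ⌀7.2, A = 40.71504 in², y = 3.6 in, Ī = 131.9167 in⁴.
Bore (subtracted): ⌀7, A = 38.48451 in², y = 3.6 in, Ī = 117.8588 in⁴.
By symmetry the centroid is at mid-height, ȳ = 3.6 in.
All pieces are centred on the centroidal x-axis, so I = ΣĪ (holes subtracted) = 14.05792 in⁴.

Ix ≈ 14.058 in⁴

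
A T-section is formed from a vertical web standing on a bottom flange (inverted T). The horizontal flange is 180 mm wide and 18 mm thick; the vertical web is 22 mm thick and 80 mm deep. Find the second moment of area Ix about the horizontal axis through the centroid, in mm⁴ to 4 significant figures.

Split into non-overlapping primitives; take the origin at the lower-left of the bounding box.
Flange: 180 × 18, A = 3 240 mm², y = 9 mm, Ī = 87 480 mm⁴.
Web: 22 × 80, A = 1 760 mm², y = 58 mm, Ī = 938 667 mm⁴.
Centroid: ȳ = ΣA·y / ΣA = 26.248 mm.
Transfer each piece to the horizontal axis through the centroid using Ī + A·d² with d = y − 26.248:
  flange: d = -17.248 mm → contributes +1 051 359 mm⁴
  web: d = 31.752 mm → contributes +2 713 080 mm⁴
Total I = 3 764 439 mm⁴.

Ix ≈ 3.764 × 10⁶ mm⁴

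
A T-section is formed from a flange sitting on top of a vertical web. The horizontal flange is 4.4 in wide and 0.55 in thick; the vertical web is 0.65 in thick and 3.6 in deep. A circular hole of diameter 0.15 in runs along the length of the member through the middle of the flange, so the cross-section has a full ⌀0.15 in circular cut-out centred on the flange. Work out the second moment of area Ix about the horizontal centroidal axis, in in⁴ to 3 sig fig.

Ix ≈ 7.69 in⁴

Split into non-overlapping primitives; take the origin at the lower-left of the bounding box.
Flange: 4.4 × 0.55, A = 2.42 in², y = 3.875 in, Ī = 0.061004 in⁴.
Web: 0.65 × 3.6, A = 2.34 in², y = 1.8 in, Ī = 2.5272 in⁴.
Hole (subtracted): ⌀0.15, A = 0.017671 in², y = 3.875 in, Ī = 0.00002485 in⁴.
Centroid: ȳ = ΣA·y / ΣA = 2.8511 in.
Transfer each piece to the horizontal centroidal axis using Ī + A·d² with d = y − 2.8511:
  flange: d = 1.0239 in → contributes +2.5979 in⁴
  web: d = -1.0511 in → contributes +5.1126 in⁴
  hole: d = 1.0239 in → contributes −0.01855 in⁴
Total I = 7.692 in⁴.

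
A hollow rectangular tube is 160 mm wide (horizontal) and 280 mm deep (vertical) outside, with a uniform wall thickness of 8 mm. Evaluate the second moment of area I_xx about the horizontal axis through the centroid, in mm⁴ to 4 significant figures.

I_xx ≈ 7.190 × 10⁷ mm⁴

Treat the section as a set of non-overlapping primitives; coordinates are from the bounding-box lower-left.
Outer rectangle: 160 × 280, A = 44 800 mm², y = 140 mm, Ī = 292 693 333 mm⁴.
Inner void (subtracted): 144 × 264, A = 38 016 mm², y = 140 mm, Ī = 220 796 928 mm⁴.
By symmetry the centroid is at mid-height, ȳ = 140 mm.
All pieces are centred on the horizontal axis through the centroid, so I = ΣĪ (holes subtracted) = 71 896 405 mm⁴.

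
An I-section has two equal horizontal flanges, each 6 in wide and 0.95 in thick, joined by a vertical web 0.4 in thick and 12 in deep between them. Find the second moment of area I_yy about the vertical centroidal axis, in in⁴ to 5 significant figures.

I_yy ≈ 34.264 in⁴

Break the section into simple shapes (no overlaps), measuring from the bottom-left corner of the bounding box.
Bottom flange: 6 × 0.95, A = 5.7 in², x = 3 in, Ī = 17.1 in⁴.
Web: 0.4 × 12, A = 4.8 in², x = 3 in, Ī = 0.064 in⁴.
Top flange: 6 × 0.95, A = 5.7 in², x = 3 in, Ī = 17.1 in⁴.
By symmetry the centroid is at mid-width, x̄ = 3 in.
All pieces are centred on the vertical centroidal axis, so I = ΣĪ = 34.264 in⁴.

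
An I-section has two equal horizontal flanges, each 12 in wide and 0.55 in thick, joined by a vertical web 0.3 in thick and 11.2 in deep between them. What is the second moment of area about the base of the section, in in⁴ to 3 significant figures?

I_base ≈ 1120 in⁴

Decompose the section into non-overlapping parts with the origin at the bottom-left of its bounding rectangle.
Bottom flange: 12 × 0.55, A = 6.6 in², y = 0.275 in, Ī = 0.16638 in⁴.
Web: 0.3 × 11.2, A = 3.36 in², y = 6.15 in, Ī = 35.123 in⁴.
Top flange: 12 × 0.55, A = 6.6 in², y = 12.025 in, Ī = 0.16638 in⁴.
Transfer each piece to the bottom edge using Ī + A·d² with d = y − 0:
  bottom flange: d = 0.275 in → contributes +0.6655 in⁴
  web: d = 6.15 in → contributes +162.21 in⁴
  top flange: d = 12.025 in → contributes +954.53 in⁴
Total I = 1117.4 in⁴.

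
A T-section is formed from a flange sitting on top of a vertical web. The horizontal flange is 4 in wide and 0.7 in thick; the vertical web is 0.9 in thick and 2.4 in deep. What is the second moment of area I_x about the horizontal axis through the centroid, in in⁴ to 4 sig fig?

Break the section into simple shapes (no overlaps), measuring from the bottom-left corner of the bounding box.
Flange: 4 × 0.7, A = 2.8 in², y = 2.75 in, Ī = 0.114333 in⁴.
Web: 0.9 × 2.4, A = 2.16 in², y = 1.2 in, Ī = 1.0368 in⁴.
Centroid: ȳ = ΣA·y / ΣA = 2.075 in.
Transfer each piece to the horizontal axis through the centroid using Ī + A·d² with d = y − 2.075:
  flange: d = 0.675 in → contributes +1.39008 in⁴
  web: d = -0.875 in → contributes +2.69055 in⁴
Total I = 4.08063 in⁴.

I_x ≈ 4.081 in⁴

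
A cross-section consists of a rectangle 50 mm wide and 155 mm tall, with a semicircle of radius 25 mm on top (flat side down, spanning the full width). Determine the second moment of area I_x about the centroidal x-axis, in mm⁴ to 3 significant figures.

Treat the section as a set of non-overlapping primitives; coordinates are from the bounding-box lower-left.
Rectangular body: 50 × 155, A = 7 750 mm², y = 77.5 mm, Ī = 15 516 146 mm⁴.
Semicircular cap: semicircle r = 25, A = 981.75 mm², y = 165.61 mm, Ī = 42 874 mm⁴.
Centroid: ȳ = ΣA·y / ΣA = 87.407 mm.
Transfer each piece to the centroidal x-axis using Ī + A·d² with d = y − 87.407:
  rectangular body: d = -9.9066 mm → contributes +16 276 740 mm⁴
  semicircular cap: d = 78.204 mm → contributes +6 047 066 mm⁴
Total I = 22 323 806 mm⁴.

I_x ≈ 2.23 × 10⁷ mm⁴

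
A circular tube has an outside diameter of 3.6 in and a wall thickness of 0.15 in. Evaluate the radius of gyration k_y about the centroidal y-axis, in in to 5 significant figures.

k_y ≈ 1.2209 in

Treat the section as a set of non-overlapping primitives; coordinates are from the bounding-box lower-left.
Outer circle: ⌀3.6, A = 10.17876 in², x = 1.8 in, Ī = 8.244796 in⁴.
Bore (subtracted): ⌀3.3, A = 8.552986 in², x = 1.8 in, Ī = 5.821376 in⁴.
By symmetry the centroid is at mid-width, x̄ = 1.8 in.
All pieces are centred on the centroidal y-axis, so I = ΣĪ (holes subtracted) = 2.42342 in⁴.
Radius of gyration: k = √(I/A) = √(2.42342 / 1.625774) = 1.220912 in.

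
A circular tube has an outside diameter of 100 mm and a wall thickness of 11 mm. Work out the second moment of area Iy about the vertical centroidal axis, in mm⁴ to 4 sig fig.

Treat the section as a set of non-overlapping primitives; coordinates are from the bounding-box lower-left.
Outer circle: ⌀100, A = 7853.98 mm², x = 50 mm, Ī = 4 908 739 mm⁴.
Bore (subtracted): ⌀78, A = 4778.36 mm², x = 50 mm, Ī = 1 816 972 mm⁴.
By symmetry the centroid is at mid-width, x̄ = 50 mm.
All pieces are centred on the vertical centroidal axis, so I = ΣĪ (holes subtracted) = 3 091 766 mm⁴.

Iy ≈ 3.092 × 10⁶ mm⁴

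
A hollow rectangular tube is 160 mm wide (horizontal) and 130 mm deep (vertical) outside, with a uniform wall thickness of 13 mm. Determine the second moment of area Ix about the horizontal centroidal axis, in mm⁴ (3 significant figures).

Split into non-overlapping primitives; take the origin at the lower-left of the bounding box.
Outer rectangle: 160 × 130, A = 20 800 mm², y = 65 mm, Ī = 29 293 333 mm⁴.
Inner void (subtracted): 134 × 104, A = 13 936 mm², y = 65 mm, Ī = 12 560 981 mm⁴.
By symmetry the centroid is at mid-height, ȳ = 65 mm.
All pieces are centred on the horizontal centroidal axis, so I = ΣĪ (holes subtracted) = 16 732 352 mm⁴.

Ix ≈ 1.67 × 10⁷ mm⁴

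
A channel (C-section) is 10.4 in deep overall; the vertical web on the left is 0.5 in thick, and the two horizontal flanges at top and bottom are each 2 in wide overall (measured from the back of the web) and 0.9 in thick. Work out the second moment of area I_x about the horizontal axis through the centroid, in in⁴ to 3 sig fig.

Break the section into simple shapes (no overlaps), measuring from the bottom-left corner of the bounding box.
Web: 0.5 × 10.4, A = 5.2 in², y = 5.2 in, Ī = 46.869 in⁴.
Top flange (beyond web): 1.5 × 0.9, A = 1.35 in², y = 9.95 in, Ī = 0.091125 in⁴.
Bottom flange (beyond web): 1.5 × 0.9, A = 1.35 in², y = 0.45 in, Ī = 0.091125 in⁴.
By symmetry the centroid is at mid-height, ȳ = 5.2 in.
Transfer each piece to the horizontal axis through the centroid using Ī + A·d² with d = y − 5.2:
  web: d = 0 in → contributes +46.869 in⁴
  top flange (beyond web): d = 4.75 in → contributes +30.551 in⁴
  bottom flange (beyond web): d = -4.75 in → contributes +30.551 in⁴
Total I = 107.97 in⁴.

I_x ≈ 108 in⁴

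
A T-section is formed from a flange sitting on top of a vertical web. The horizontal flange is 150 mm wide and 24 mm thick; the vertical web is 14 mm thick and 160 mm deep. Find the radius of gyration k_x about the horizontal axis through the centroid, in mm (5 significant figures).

k_x ≈ 53.377 mm

Break the section into simple shapes (no overlaps), measuring from the bottom-left corner of the bounding box.
Flange: 150 × 24, A = 3 600 mm², y = 172 mm, Ī = 172 800 mm⁴.
Web: 14 × 160, A = 2 240 mm², y = 80 mm, Ī = 4 778 667 mm⁴.
Centroid: ȳ = ΣA·y / ΣA = 136.7123 mm.
Transfer each piece to the horizontal axis through the centroid using Ī + A·d² with d = y − 136.7123:
  flange: d = 35.28767 mm → contributes +4 655 591 mm⁴
  web: d = -56.71233 mm → contributes +11 983 152 mm⁴
Total I = 16 638 743 mm⁴.
Radius of gyration: k = √(I/A) = √(16 638 743 / 5 840) = 53.37696 mm.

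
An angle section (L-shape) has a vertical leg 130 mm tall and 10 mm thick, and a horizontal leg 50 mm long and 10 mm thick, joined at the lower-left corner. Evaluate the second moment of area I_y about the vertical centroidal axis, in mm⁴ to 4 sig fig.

Treat the section as a set of non-overlapping primitives; coordinates are from the bounding-box lower-left.
Vertical leg: 10 × 130, A = 1 300 mm², x = 5 mm, Ī = 10833.3 mm⁴.
Horizontal leg (remainder): 40 × 10, A = 400 mm², x = 30 mm, Ī = 53333.3 mm⁴.
Centroid: x̄ = ΣA·x / ΣA = 10.8824 mm.
Transfer each piece to the vertical centroidal axis using Ī + A·d² with d = x − 10.8824:
  vertical leg: d = -5.88235 mm → contributes +55 816 mm⁴
  horizontal leg (remainder): d = 19.1176 mm → contributes +199 527 mm⁴
Total I = 255 343 mm⁴.

I_y ≈ 2.553 × 10⁵ mm⁴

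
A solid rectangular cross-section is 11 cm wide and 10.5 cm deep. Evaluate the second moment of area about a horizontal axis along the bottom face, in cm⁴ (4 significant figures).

I_base ≈ 4245 cm⁴

The section: 11 × 10.5, A = 115.5 cm², y = 5.25 cm, Ī = 1061.16 cm⁴.
Transfer it to the bottom edge using Ī + A·d² with d = y − 0:
  the section: d = 5.25 cm → contributes +4244.63 cm⁴
Total I = 4244.63 cm⁴.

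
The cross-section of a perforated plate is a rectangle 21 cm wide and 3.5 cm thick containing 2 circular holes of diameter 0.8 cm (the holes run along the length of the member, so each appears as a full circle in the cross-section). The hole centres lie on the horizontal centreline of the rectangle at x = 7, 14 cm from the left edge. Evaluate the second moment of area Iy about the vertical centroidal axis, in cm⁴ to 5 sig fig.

Iy ≈ 2688.8 cm⁴

Break the section into simple shapes (no overlaps), measuring from the bottom-left corner of the bounding box.
Plate: 21 × 3.5, A = 73.5 cm², x = 10.5 cm, Ī = 2701.125 cm⁴.
Hole 1 (subtracted): ⌀0.8, A = 0.5026548 cm², x = 7 cm, Ī = 0.02010619 cm⁴.
Hole 2 (subtracted): ⌀0.8, A = 0.5026548 cm², x = 14 cm, Ī = 0.02010619 cm⁴.
By symmetry the centroid is at mid-width, x̄ = 10.5 cm.
Transfer each piece to the vertical centroidal axis using Ī + A·d² with d = x − 10.5:
  plate: d = 0 cm → contributes +2701.125 cm⁴
  hole 1: d = -3.5 cm → contributes −6.177628 cm⁴
  hole 2: d = 3.5 cm → contributes −6.177628 cm⁴
Total I = 2688.77 cm⁴.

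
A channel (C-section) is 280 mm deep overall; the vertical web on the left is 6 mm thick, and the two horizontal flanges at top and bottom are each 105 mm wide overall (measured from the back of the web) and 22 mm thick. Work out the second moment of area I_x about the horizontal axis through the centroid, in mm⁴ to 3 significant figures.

I_x ≈ 8.36 × 10⁷ mm⁴

Break the section into simple shapes (no overlaps), measuring from the bottom-left corner of the bounding box.
Web: 6 × 280, A = 1 680 mm², y = 140 mm, Ī = 10 976 000 mm⁴.
Top flange (beyond web): 99 × 22, A = 2 178 mm², y = 269 mm, Ī = 87 846 mm⁴.
Bottom flange (beyond web): 99 × 22, A = 2 178 mm², y = 11 mm, Ī = 87 846 mm⁴.
By symmetry the centroid is at mid-height, ȳ = 140 mm.
Transfer each piece to the horizontal axis through the centroid using Ī + A·d² with d = y − 140:
  web: d = 0 mm → contributes +10 976 000 mm⁴
  top flange (beyond web): d = 129 mm → contributes +36 331 944 mm⁴
  bottom flange (beyond web): d = -129 mm → contributes +36 331 944 mm⁴
Total I = 83 639 888 mm⁴.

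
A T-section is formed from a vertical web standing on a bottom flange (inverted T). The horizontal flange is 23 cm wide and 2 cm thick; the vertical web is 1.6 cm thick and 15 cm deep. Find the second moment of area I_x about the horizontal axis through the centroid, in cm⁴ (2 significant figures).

Decompose the section into non-overlapping parts with the origin at the bottom-left of its bounding rectangle.
Flange: 23 × 2, A = 46 cm², y = 1 cm, Ī = 15.33 cm⁴.
Web: 1.6 × 15, A = 24 cm², y = 9.5 cm, Ī = 450 cm⁴.
Centroid: ȳ = ΣA·y / ΣA = 3.914 cm.
Transfer each piece to the horizontal axis through the centroid using Ī + A·d² with d = y − 3.914:
  flange: d = -2.914 cm → contributes +406 cm⁴
  web: d = 5.586 cm → contributes +1 199 cm⁴
Total I = 1 605 cm⁴.

I_x ≈ 1600 cm⁴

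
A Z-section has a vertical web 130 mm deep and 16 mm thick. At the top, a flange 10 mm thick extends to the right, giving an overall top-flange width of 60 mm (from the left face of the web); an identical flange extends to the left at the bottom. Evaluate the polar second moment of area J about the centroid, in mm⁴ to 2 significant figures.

Break the section into simple shapes (no overlaps), measuring from the bottom-left corner of the bounding box.
Web: 16 × 130, A = 2 080 mm², y = 65 mm, Ī = 2 929 333 mm⁴.
Top flange (beyond web): 44 × 10, A = 440 mm², y = 125 mm, Ī = 3 667 mm⁴.
Bottom flange (beyond web): 44 × 10, A = 440 mm², y = 5 mm, Ī = 3 667 mm⁴.
Centroid: ȳ = ΣA·y / ΣA = 65 mm.
Transfer each piece to the centroidal x-axis using Ī + A·d² with d = y − 65:
  web: d = 0 mm → contributes +2 929 333 mm⁴
  top flange (beyond web): d = 60 mm → contributes +1 587 667 mm⁴
  bottom flange (beyond web): d = -60 mm → contributes +1 587 667 mm⁴
Total I = 6 104 667 mm⁴.
For the y-axis: x̄ = 52 mm.
Repeating about the centroidal y-axis gives I_y = 978 347 mm⁴.
Polar second moment: J = I_x + I_y = 7 083 013 mm⁴.

J ≈ 7.1 × 10⁶ mm⁴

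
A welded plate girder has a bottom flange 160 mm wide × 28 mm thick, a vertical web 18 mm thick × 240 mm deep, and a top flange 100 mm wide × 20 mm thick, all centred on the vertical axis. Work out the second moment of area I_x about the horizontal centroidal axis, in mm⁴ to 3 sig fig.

Break the section into simple shapes (no overlaps), measuring from the bottom-left corner of the bounding box.
Bottom plate: 160 × 28, A = 4 480 mm², y = 14 mm, Ī = 292 693 mm⁴.
Web plate: 18 × 240, A = 4 320 mm², y = 148 mm, Ī = 20 736 000 mm⁴.
Top plate: 100 × 20, A = 2 000 mm², y = 278 mm, Ī = 66 667 mm⁴.
Centroid: ȳ = ΣA·y / ΣA = 116.49 mm.
Transfer each piece to the horizontal centroidal axis using Ī + A·d² with d = y − 116.49:
  bottom plate: d = -102.49 mm → contributes +47 350 489 mm⁴
  web plate: d = 31.511 mm → contributes +25 025 545 mm⁴
  top plate: d = 161.51 mm → contributes +52 238 345 mm⁴
Total I = 124 614 379 mm⁴.

I_x ≈ 1.25 × 10⁸ mm⁴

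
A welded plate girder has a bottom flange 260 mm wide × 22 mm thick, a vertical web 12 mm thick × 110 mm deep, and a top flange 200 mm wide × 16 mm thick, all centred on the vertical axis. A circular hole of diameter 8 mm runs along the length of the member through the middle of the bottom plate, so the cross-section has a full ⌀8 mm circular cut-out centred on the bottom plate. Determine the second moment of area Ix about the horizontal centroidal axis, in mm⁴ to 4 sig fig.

Ix ≈ 3.610 × 10⁷ mm⁴

Break the section into simple shapes (no overlaps), measuring from the bottom-left corner of the bounding box.
Bottom plate: 260 × 22, A = 5 720 mm², y = 11 mm, Ī = 230 707 mm⁴.
Web plate: 12 × 110, A = 1 320 mm², y = 77 mm, Ī = 1 331 000 mm⁴.
Top plate: 200 × 16, A = 3 200 mm², y = 140 mm, Ī = 68266.7 mm⁴.
Hole (subtracted): ⌀8, A = 50.2655 mm², y = 11 mm, Ī = 201.062 mm⁴.
Centroid: ȳ = ΣA·y / ΣA = 60.0611 mm.
Transfer each piece to the horizontal centroidal axis using Ī + A·d² with d = y − 60.0611:
  bottom plate: d = -49.0611 mm → contributes +13 998 721 mm⁴
  web plate: d = 16.9389 mm → contributes +1 709 741 mm⁴
  top plate: d = 79.9389 mm → contributes +20 516 975 mm⁴
  hole: d = -49.0611 mm → contributes −121 190 mm⁴
Total I = 36 104 247 mm⁴.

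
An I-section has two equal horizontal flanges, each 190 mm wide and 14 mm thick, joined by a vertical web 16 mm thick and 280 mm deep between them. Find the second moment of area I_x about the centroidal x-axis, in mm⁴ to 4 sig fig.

Decompose the section into non-overlapping parts with the origin at the bottom-left of its bounding rectangle.
Bottom flange: 190 × 14, A = 2 660 mm², y = 7 mm, Ī = 43446.7 mm⁴.
Web: 16 × 280, A = 4 480 mm², y = 154 mm, Ī = 29 269 333 mm⁴.
Top flange: 190 × 14, A = 2 660 mm², y = 301 mm, Ī = 43446.7 mm⁴.
By symmetry the centroid is at mid-height, ȳ = 154 mm.
Transfer each piece to the centroidal x-axis using Ī + A·d² with d = y − 154:
  bottom flange: d = -147 mm → contributes +57 523 387 mm⁴
  web: d = 0 mm → contributes +29 269 333 mm⁴
  top flange: d = 147 mm → contributes +57 523 387 mm⁴
Total I = 144 316 107 mm⁴.

I_x ≈ 1.443 × 10⁸ mm⁴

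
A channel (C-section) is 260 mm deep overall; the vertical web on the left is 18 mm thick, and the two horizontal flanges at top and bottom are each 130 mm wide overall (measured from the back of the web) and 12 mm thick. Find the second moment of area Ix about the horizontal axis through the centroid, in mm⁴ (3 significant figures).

Ix ≈ 6.77 × 10⁷ mm⁴

Decompose the section into non-overlapping parts with the origin at the bottom-left of its bounding rectangle.
Web: 18 × 260, A = 4 680 mm², y = 130 mm, Ī = 26 364 000 mm⁴.
Top flange (beyond web): 112 × 12, A = 1 344 mm², y = 254 mm, Ī = 16 128 mm⁴.
Bottom flange (beyond web): 112 × 12, A = 1 344 mm², y = 6 mm, Ī = 16 128 mm⁴.
By symmetry the centroid is at mid-height, ȳ = 130 mm.
Transfer each piece to the horizontal axis through the centroid using Ī + A·d² with d = y − 130:
  web: d = 0 mm → contributes +26 364 000 mm⁴
  top flange (beyond web): d = 124 mm → contributes +20 681 472 mm⁴
  bottom flange (beyond web): d = -124 mm → contributes +20 681 472 mm⁴
Total I = 67 726 944 mm⁴.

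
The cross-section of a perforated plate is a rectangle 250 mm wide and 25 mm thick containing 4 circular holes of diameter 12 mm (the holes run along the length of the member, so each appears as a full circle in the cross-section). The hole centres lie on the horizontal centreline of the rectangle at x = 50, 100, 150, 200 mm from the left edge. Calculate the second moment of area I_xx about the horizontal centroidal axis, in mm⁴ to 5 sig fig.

I_xx ≈ 3.2145 × 10⁵ mm⁴

Treat the section as a set of non-overlapping primitives; coordinates are from the bounding-box lower-left.
Plate: 250 × 25, A = 6 250 mm², y = 12.5 mm, Ī = 325520.8 mm⁴.
Hole 1 (subtracted): ⌀12, A = 113.0973 mm², y = 12.5 mm, Ī = 1017.876 mm⁴.
Hole 2 (subtracted): ⌀12, A = 113.0973 mm², y = 12.5 mm, Ī = 1017.876 mm⁴.
Hole 3 (subtracted): ⌀12, A = 113.0973 mm², y = 12.5 mm, Ī = 1017.876 mm⁴.
Hole 4 (subtracted): ⌀12, A = 113.0973 mm², y = 12.5 mm, Ī = 1017.876 mm⁴.
By symmetry the centroid is at mid-height, ȳ = 12.5 mm.
All pieces are centred on the horizontal centroidal axis, so I = ΣĪ (holes subtracted) = 321449.3 mm⁴.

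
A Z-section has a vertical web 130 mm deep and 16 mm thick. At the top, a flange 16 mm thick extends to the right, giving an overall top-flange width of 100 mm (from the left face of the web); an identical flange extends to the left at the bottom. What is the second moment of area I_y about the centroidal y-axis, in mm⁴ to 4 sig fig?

Decompose the section into non-overlapping parts with the origin at the bottom-left of its bounding rectangle.
Web: 16 × 130, A = 2 080 mm², x = 92 mm, Ī = 44373.3 mm⁴.
Top flange (beyond web): 84 × 16, A = 1 344 mm², x = 142 mm, Ī = 790 272 mm⁴.
Bottom flange (beyond web): 84 × 16, A = 1 344 mm², x = 42 mm, Ī = 790 272 mm⁴.
Centroid: x̄ = ΣA·x / ΣA = 92 mm.
Transfer each piece to the centroidal y-axis using Ī + A·d² with d = x − 92:
  web: d = 0 mm → contributes +44373.3 mm⁴
  top flange (beyond web): d = 50 mm → contributes +4 150 272 mm⁴
  bottom flange (beyond web): d = -50 mm → contributes +4 150 272 mm⁴
Total I = 8 344 917 mm⁴.

I_y ≈ 8.345 × 10⁶ mm⁴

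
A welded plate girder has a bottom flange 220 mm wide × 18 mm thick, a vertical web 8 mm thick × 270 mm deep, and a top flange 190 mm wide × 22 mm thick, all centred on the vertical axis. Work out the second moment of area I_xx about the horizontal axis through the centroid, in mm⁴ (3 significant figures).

I_xx ≈ 1.84 × 10⁸ mm⁴

Split into non-overlapping primitives; take the origin at the lower-left of the bounding box.
Bottom plate: 220 × 18, A = 3 960 mm², y = 9 mm, Ī = 106 920 mm⁴.
Web plate: 8 × 270, A = 2 160 mm², y = 153 mm, Ī = 13 122 000 mm⁴.
Top plate: 190 × 22, A = 4 180 mm², y = 299 mm, Ī = 168 593 mm⁴.
Centroid: ȳ = ΣA·y / ΣA = 156.89 mm.
Transfer each piece to the horizontal axis through the centroid using Ī + A·d² with d = y − 156.89:
  bottom plate: d = -147.89 mm → contributes +86 714 800 mm⁴
  web plate: d = -3.8874 mm → contributes +13 154 641 mm⁴
  top plate: d = 142.11 mm → contributes +84 587 861 mm⁴
Total I = 184 457 303 mm⁴.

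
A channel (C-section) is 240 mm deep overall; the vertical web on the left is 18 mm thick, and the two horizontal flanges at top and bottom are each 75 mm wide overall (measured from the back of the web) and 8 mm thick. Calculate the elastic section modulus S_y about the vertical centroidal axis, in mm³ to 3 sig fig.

Break the section into simple shapes (no overlaps), measuring from the bottom-left corner of the bounding box.
Web: 18 × 240, A = 4 320 mm², x = 9 mm, Ī = 116 640 mm⁴.
Top flange (beyond web): 57 × 8, A = 456 mm², x = 46.5 mm, Ī = 123 462 mm⁴.
Bottom flange (beyond web): 57 × 8, A = 456 mm², x = 46.5 mm, Ī = 123 462 mm⁴.
Centroid: x̄ = ΣA·x / ΣA = 15.537 mm.
Transfer each piece to the vertical centroidal axis using Ī + A·d² with d = x − 15.537:
  web: d = -6.5367 mm → contributes +301 227 mm⁴
  top flange (beyond web): d = 30.963 mm → contributes +560 641 mm⁴
  bottom flange (beyond web): d = 30.963 mm → contributes +560 641 mm⁴
Total I = 1 422 509 mm⁴.
Extreme fibre distance c = 59.463 mm; S = I/c = 23 922 mm³.

S_y ≈ 2.39 × 10⁴ mm³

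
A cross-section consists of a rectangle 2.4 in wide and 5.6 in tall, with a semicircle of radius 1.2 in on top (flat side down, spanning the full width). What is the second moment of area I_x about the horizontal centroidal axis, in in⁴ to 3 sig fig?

Break the section into simple shapes (no overlaps), measuring from the bottom-left corner of the bounding box.
Rectangular body: 2.4 × 5.6, A = 13.44 in², y = 2.8 in, Ī = 35.123 in⁴.
Semicircular cap: semicircle r = 1.2, A = 2.2619 in², y = 6.1093 in, Ī = 0.22759 in⁴.
Centroid: ȳ = ΣA·y / ΣA = 3.2767 in.
Transfer each piece to the horizontal centroidal axis using Ī + A·d² with d = y − 3.2767:
  rectangular body: d = -0.47672 in → contributes +38.178 in⁴
  semicircular cap: d = 2.8326 in → contributes +18.376 in⁴
Total I = 56.554 in⁴.

I_x ≈ 56.6 in⁴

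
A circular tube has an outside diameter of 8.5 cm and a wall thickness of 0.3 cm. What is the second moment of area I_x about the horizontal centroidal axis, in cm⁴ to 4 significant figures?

I_x ≈ 65.04 cm⁴

Decompose the section into non-overlapping parts with the origin at the bottom-left of its bounding rectangle.
Outer circle: ⌀8.5, A = 56.745 cm², y = 4.25 cm, Ī = 256.239 cm⁴.
Bore (subtracted): ⌀7.9, A = 49.0167 cm², y = 4.25 cm, Ī = 191.196 cm⁴.
By symmetry the centroid is at mid-height, ȳ = 4.25 cm.
All pieces are centred on the horizontal centroidal axis, so I = ΣĪ (holes subtracted) = 65.0435 cm⁴.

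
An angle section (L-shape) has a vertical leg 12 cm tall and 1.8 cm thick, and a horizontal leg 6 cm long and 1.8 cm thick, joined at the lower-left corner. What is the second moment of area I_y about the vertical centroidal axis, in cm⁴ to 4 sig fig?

I_y ≈ 67.35 cm⁴

Split into non-overlapping primitives; take the origin at the lower-left of the bounding box.
Vertical leg: 1.8 × 12, A = 21.6 cm², x = 0.9 cm, Ī = 5.832 cm⁴.
Horizontal leg (remainder): 4.2 × 1.8, A = 7.56 cm², x = 3.9 cm, Ī = 11.1132 cm⁴.
Centroid: x̄ = ΣA·x / ΣA = 1.67778 cm.
Transfer each piece to the vertical centroidal axis using Ī + A·d² with d = x − 1.67778:
  vertical leg: d = -0.777778 cm → contributes +18.8987 cm⁴
  horizontal leg (remainder): d = 2.22222 cm → contributes +48.4465 cm⁴
Total I = 67.3452 cm⁴.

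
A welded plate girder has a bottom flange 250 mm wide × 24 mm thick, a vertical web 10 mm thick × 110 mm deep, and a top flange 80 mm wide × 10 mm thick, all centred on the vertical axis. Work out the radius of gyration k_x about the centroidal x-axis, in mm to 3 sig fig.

k_x ≈ 44.1 mm

Break the section into simple shapes (no overlaps), measuring from the bottom-left corner of the bounding box.
Bottom plate: 250 × 24, A = 6 000 mm², y = 12 mm, Ī = 288 000 mm⁴.
Web plate: 10 × 110, A = 1 100 mm², y = 79 mm, Ī = 1 109 167 mm⁴.
Top plate: 80 × 10, A = 800 mm², y = 139 mm, Ī = 6666.7 mm⁴.
Centroid: ȳ = ΣA·y / ΣA = 34.19 mm.
Transfer each piece to the centroidal x-axis using Ī + A·d² with d = y − 34.19:
  bottom plate: d = -22.19 mm → contributes +3 242 343 mm⁴
  web plate: d = 44.81 mm → contributes +3 317 909 mm⁴
  top plate: d = 104.81 mm → contributes +8 794 797 mm⁴
Total I = 15 355 049 mm⁴.
Radius of gyration: k = √(I/A) = √(15 355 049 / 7 900) = 44.087 mm.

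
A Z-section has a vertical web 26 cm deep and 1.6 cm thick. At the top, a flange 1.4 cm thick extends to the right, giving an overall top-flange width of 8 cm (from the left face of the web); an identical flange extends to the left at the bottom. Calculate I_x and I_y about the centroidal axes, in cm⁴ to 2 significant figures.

I_x ≈ 5100 cm⁴, I_y ≈ 360 cm⁴

Treat the section as a set of non-overlapping primitives; coordinates are from the bounding-box lower-left.
Web: 1.6 × 26, A = 41.6 cm², y = 13 cm, Ī = 2 343 cm⁴.
Top flange (beyond web): 6.4 × 1.4, A = 8.96 cm², y = 25.3 cm, Ī = 1.463 cm⁴.
Bottom flange (beyond web): 6.4 × 1.4, A = 8.96 cm², y = 0.7 cm, Ī = 1.463 cm⁴.
Centroid: ȳ = ΣA·y / ΣA = 13 cm.
Transfer each piece to the centroidal x-axis using Ī + A·d² with d = y − 13:
  web: d = 0 cm → contributes +2 343 cm⁴
  top flange (beyond web): d = 12.3 cm → contributes +1 357 cm⁴
  bottom flange (beyond web): d = -12.3 cm → contributes +1 357 cm⁴
Total I = 5 058 cm⁴.
For the y-axis: x̄ = 7.2 cm.
Repeating about the centroidal y-axis gives I_y = 356.8 cm⁴.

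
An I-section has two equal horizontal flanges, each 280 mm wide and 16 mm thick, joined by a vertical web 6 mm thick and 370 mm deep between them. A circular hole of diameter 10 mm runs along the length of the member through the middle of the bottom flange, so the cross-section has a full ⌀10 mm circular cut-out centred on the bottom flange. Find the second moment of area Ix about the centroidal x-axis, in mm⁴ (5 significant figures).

Split into non-overlapping primitives; take the origin at the lower-left of the bounding box.
Bottom flange: 280 × 16, A = 4 480 mm², y = 8 mm, Ī = 95573.33 mm⁴.
Web: 6 × 370, A = 2 220 mm², y = 201 mm, Ī = 25 326 500 mm⁴.
Top flange: 280 × 16, A = 4 480 mm², y = 394 mm, Ī = 95573.33 mm⁴.
Hole (subtracted): ⌀10, A = 78.53982 mm², y = 8 mm, Ī = 490.8739 mm⁴.
Centroid: ȳ = ΣA·y / ΣA = 202.3654 mm.
Transfer each piece to the centroidal x-axis using Ī + A·d² with d = y − 202.3654:
  bottom flange: d = -194.3654 mm → contributes +169 340 644 mm⁴
  web: d = -1.365423 mm → contributes +25 330 639 mm⁴
  top flange: d = 191.6346 mm → contributes +164 618 248 mm⁴
  hole: d = -194.3654 mm → contributes −2 967 562 mm⁴
Total I = 356 321 969 mm⁴.

Ix ≈ 3.5632 × 10⁸ mm⁴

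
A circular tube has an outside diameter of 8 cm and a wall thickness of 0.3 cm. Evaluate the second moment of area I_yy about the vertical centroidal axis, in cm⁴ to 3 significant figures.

I_yy ≈ 53.9 cm⁴

Treat the section as a set of non-overlapping primitives; coordinates are from the bounding-box lower-left.
Outer circle: ⌀8, A = 50.265 cm², x = 4 cm, Ī = 201.06 cm⁴.
Bore (subtracted): ⌀7.4, A = 43.008 cm², x = 4 cm, Ī = 147.2 cm⁴.
By symmetry the centroid is at mid-width, x̄ = 4 cm.
All pieces are centred on the vertical centroidal axis, so I = ΣĪ (holes subtracted) = 53.866 cm⁴.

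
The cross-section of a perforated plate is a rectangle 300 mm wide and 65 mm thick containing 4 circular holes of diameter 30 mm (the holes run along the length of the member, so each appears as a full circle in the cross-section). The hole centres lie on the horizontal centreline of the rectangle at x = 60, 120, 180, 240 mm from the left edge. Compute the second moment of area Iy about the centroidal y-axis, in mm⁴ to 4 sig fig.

Iy ≈ 1.334 × 10⁸ mm⁴

Decompose the section into non-overlapping parts with the origin at the bottom-left of its bounding rectangle.
Plate: 300 × 65, A = 19 500 mm², x = 150 mm, Ī = 146 250 000 mm⁴.
Hole 1 (subtracted): ⌀30, A = 706.858 mm², x = 60 mm, Ī = 39760.8 mm⁴.
Hole 2 (subtracted): ⌀30, A = 706.858 mm², x = 120 mm, Ī = 39760.8 mm⁴.
Hole 3 (subtracted): ⌀30, A = 706.858 mm², x = 180 mm, Ī = 39760.8 mm⁴.
Hole 4 (subtracted): ⌀30, A = 706.858 mm², x = 240 mm, Ī = 39760.8 mm⁴.
By symmetry the centroid is at mid-width, x̄ = 150 mm.
Transfer each piece to the centroidal y-axis using Ī + A·d² with d = x − 150:
  plate: d = 0 mm → contributes +146 250 000 mm⁴
  hole 1: d = -90 mm → contributes −5 765 313 mm⁴
  hole 2: d = -30 mm → contributes −675 933 mm⁴
  hole 3: d = 30 mm → contributes −675 933 mm⁴
  hole 4: d = 90 mm → contributes −5 765 313 mm⁴
Total I = 133 367 507 mm⁴.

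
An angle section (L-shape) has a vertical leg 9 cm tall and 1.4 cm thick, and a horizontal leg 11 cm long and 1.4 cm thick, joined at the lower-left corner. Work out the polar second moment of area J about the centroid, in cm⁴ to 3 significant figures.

J ≈ 483 cm⁴

Decompose the section into non-overlapping parts with the origin at the bottom-left of its bounding rectangle.
Vertical leg: 1.4 × 9, A = 12.6 cm², y = 4.5 cm, Ī = 85.05 cm⁴.
Horizontal leg (remainder): 9.6 × 1.4, A = 13.44 cm², y = 0.7 cm, Ī = 2.1952 cm⁴.
Centroid: ȳ = ΣA·y / ΣA = 2.5387 cm.
Transfer each piece to the centroidal x-axis using Ī + A·d² with d = y − 2.5387:
  vertical leg: d = 1.9613 cm → contributes +133.52 cm⁴
  horizontal leg (remainder): d = -1.8387 cm → contributes +47.634 cm⁴
Total I = 181.15 cm⁴.
For the y-axis: x̄ = 3.5387 cm.
Repeating about the centroidal y-axis gives I_y = 302 cm⁴.
Polar second moment: J = I_x + I_y = 483.15 cm⁴.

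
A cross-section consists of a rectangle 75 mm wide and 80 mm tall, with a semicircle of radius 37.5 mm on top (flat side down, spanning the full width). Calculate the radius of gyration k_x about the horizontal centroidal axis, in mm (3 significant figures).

k_x ≈ 32.1 mm

Split into non-overlapping primitives; take the origin at the lower-left of the bounding box.
Rectangular body: 75 × 80, A = 6 000 mm², y = 40 mm, Ī = 3 200 000 mm⁴.
Semicircular cap: semicircle r = 37.5, A = 2208.9 mm², y = 95.915 mm, Ī = 217 049 mm⁴.
Centroid: ȳ = ΣA·y / ΣA = 55.046 mm.
Transfer each piece to the horizontal centroidal axis using Ī + A·d² with d = y − 55.046:
  rectangular body: d = -15.046 mm → contributes +4 558 336 mm⁴
  semicircular cap: d = 40.869 mm → contributes +3 906 620 mm⁴
Total I = 8 464 955 mm⁴.
Radius of gyration: k = √(I/A) = √(8 464 955 / 8208.9) = 32.112 mm.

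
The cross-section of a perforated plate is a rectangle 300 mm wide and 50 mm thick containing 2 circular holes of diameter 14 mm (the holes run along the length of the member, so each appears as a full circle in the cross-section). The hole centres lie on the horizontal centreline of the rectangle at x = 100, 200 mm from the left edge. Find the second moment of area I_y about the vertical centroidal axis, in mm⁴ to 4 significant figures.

I_y ≈ 1.117 × 10⁸ mm⁴

Split into non-overlapping primitives; take the origin at the lower-left of the bounding box.
Plate: 300 × 50, A = 15 000 mm², x = 150 mm, Ī = 112 500 000 mm⁴.
Hole 1 (subtracted): ⌀14, A = 153.938 mm², x = 100 mm, Ī = 1885.74 mm⁴.
Hole 2 (subtracted): ⌀14, A = 153.938 mm², x = 200 mm, Ī = 1885.74 mm⁴.
By symmetry the centroid is at mid-width, x̄ = 150 mm.
Transfer each piece to the vertical centroidal axis using Ī + A·d² with d = x − 150:
  plate: d = 0 mm → contributes +112 500 000 mm⁴
  hole 1: d = -50 mm → contributes −386 731 mm⁴
  hole 2: d = 50 mm → contributes −386 731 mm⁴
Total I = 111 726 538 mm⁴.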